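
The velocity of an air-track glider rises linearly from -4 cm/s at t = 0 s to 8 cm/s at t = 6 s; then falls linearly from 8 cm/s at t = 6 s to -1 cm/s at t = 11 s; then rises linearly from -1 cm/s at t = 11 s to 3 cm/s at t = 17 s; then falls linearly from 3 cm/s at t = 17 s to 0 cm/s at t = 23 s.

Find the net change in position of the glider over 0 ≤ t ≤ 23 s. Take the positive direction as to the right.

Net displacement equals the area under the velocity-time graph (areas below the axis count negative).
0–6 s: ½(-4 + 8)(6) = 12 cm
6–11 s: ½(8 + -1)(5) = 17.5 cm
11–17 s: ½(-1 + 3)(6) = 6 cm
17–23 s: ½(3 + 0)(6) = 9 cm
Net displacement = 44.5 cm

44.5 cm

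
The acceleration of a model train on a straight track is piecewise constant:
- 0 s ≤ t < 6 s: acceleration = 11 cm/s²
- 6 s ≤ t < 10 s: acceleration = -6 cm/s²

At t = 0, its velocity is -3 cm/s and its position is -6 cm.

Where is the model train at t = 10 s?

378 cm

On each constant-a segment, Δv = aΔt and Δx = v₀Δt + ½aΔt²; chain segment to segment.
0–6 s: v starts -3 cm/s; Δx = -3·6 + ½·11·6² = 180 cm; v ends 63 cm/s.
6–10 s: v starts 63 cm/s; Δx = 63·4 + ½·-6·4² = 204 cm; v ends 39 cm/s.
x(10) = -6 + Σ Δx = 378 cm.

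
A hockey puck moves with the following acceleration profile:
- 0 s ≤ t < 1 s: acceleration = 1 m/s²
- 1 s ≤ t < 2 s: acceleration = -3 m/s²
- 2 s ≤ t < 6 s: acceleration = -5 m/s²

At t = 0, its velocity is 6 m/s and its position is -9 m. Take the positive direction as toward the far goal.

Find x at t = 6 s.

On each constant-a segment, Δv = aΔt and Δx = v₀Δt + ½aΔt²; chain segment to segment.
0–1 s: v starts 6 m/s; Δx = 6·1 + ½·1·1² = 6.5 m; v ends 7 m/s.
1–2 s: v starts 7 m/s; Δx = 7·1 + ½·-3·1² = 5.5 m; v ends 4 m/s.
2–6 s: v starts 4 m/s; Δx = 4·4 + ½·-5·4² = -24 m; v ends -16 m/s.
x(6) = -9 + Σ Δx = -21 m.

-21 m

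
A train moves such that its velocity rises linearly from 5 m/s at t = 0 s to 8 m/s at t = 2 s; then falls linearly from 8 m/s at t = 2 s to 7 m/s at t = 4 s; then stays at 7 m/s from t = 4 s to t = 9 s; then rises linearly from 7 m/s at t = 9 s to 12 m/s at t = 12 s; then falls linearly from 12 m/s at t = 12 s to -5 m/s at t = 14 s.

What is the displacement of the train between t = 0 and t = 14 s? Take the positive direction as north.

98.5 m

Net displacement equals the area under the velocity-time graph (areas below the axis count negative).
0–2 s: ½(5 + 8)(2) = 13 m
2–4 s: ½(8 + 7)(2) = 15 m
4–9 s: 7 × 5 = 35 m
9–12 s: ½(7 + 12)(3) = 28.5 m
12–14 s: ½(12 + -5)(2) = 7 m
Net displacement = 98.5 m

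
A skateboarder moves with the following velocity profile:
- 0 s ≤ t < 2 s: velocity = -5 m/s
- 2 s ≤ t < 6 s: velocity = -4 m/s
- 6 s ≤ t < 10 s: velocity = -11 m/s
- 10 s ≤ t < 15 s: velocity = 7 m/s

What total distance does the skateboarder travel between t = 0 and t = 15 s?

105 m

Distance (not displacement) is the total path length: add the absolute areas under v-t.
0–2 s: |-5| × 2 = 10 m
2–6 s: |-4| × 4 = 16 m
6–10 s: |-11| × 4 = 44 m
10–15 s: |7| × 5 = 35 m
Total distance = 105 m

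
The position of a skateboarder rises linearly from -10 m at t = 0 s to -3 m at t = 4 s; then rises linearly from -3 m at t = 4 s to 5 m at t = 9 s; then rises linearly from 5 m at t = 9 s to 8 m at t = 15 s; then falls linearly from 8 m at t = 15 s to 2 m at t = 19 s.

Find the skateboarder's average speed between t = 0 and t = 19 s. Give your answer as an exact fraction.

Average speed = (total path length)/(elapsed time); on a piecewise-linear x-t graph the path length is Σ|Δx|.
0–4 s: |Δx| = |-3 − -10| = 7 m
4–9 s: |Δx| = |5 − -3| = 8 m
9–15 s: |Δx| = |8 − 5| = 3 m
15–19 s: |Δx| = |2 − 8| = 6 m
Total path = 24 m; average speed = 24/19 = 24/19 m/s.

24/19 m/s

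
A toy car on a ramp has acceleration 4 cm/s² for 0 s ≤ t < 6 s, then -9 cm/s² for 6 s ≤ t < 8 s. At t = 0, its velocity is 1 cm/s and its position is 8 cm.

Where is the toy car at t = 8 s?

On each constant-a segment, Δv = aΔt and Δx = v₀Δt + ½aΔt²; chain segment to segment.
0–6 s: v starts 1 cm/s; Δx = 1·6 + ½·4·6² = 78 cm; v ends 25 cm/s.
6–8 s: v starts 25 cm/s; Δx = 25·2 + ½·-9·2² = 32 cm; v ends 7 cm/s.
x(8) = 8 + Σ Δx = 118 cm.

118 cm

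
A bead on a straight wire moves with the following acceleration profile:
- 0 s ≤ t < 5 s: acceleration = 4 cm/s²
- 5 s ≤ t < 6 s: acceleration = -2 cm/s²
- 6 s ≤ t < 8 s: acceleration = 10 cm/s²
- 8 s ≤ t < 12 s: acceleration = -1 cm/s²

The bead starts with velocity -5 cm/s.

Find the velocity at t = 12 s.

29 cm/s

Δv equals the area under the a-t graph; then v = v₀ + Δv.
0–5 s: 4 × 5 = 20 cm/s
5–6 s: -2 × 1 = -2 cm/s
6–8 s: 10 × 2 = 20 cm/s
8–12 s: -1 × 4 = -4 cm/s
Δv = 34 cm/s, so v(12) = -5 + (34) = 29 cm/s.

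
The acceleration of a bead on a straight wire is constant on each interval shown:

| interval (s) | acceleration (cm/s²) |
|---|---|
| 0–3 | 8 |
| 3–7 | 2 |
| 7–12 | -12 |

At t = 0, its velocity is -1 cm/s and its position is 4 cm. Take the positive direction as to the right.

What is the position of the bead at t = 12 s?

On each constant-a segment, Δv = aΔt and Δx = v₀Δt + ½aΔt²; chain segment to segment.
0–3 s: v starts -1 cm/s; Δx = -1·3 + ½·8·3² = 33 cm; v ends 23 cm/s.
3–7 s: v starts 23 cm/s; Δx = 23·4 + ½·2·4² = 108 cm; v ends 31 cm/s.
7–12 s: v starts 31 cm/s; Δx = 31·5 + ½·-12·5² = 5 cm; v ends -29 cm/s.
x(12) = 4 + Σ Δx = 150 cm.

150 cm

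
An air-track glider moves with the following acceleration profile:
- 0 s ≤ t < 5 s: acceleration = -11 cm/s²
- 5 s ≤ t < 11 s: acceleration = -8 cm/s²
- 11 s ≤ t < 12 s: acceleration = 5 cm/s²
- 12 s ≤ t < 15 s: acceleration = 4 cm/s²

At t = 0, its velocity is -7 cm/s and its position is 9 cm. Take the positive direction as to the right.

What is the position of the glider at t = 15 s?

On each constant-a segment, Δv = aΔt and Δx = v₀Δt + ½aΔt²; chain segment to segment.
0–5 s: v starts -7 cm/s; Δx = -7·5 + ½·-11·5² = -172.5 cm; v ends -62 cm/s.
5–11 s: v starts -62 cm/s; Δx = -62·6 + ½·-8·6² = -516 cm; v ends -110 cm/s.
11–12 s: v starts -110 cm/s; Δx = -110·1 + ½·5·1² = -107.5 cm; v ends -105 cm/s.
12–15 s: v starts -105 cm/s; Δx = -105·3 + ½·4·3² = -297 cm; v ends -93 cm/s.
x(15) = 9 + Σ Δx = -1084 cm.

-1084 cm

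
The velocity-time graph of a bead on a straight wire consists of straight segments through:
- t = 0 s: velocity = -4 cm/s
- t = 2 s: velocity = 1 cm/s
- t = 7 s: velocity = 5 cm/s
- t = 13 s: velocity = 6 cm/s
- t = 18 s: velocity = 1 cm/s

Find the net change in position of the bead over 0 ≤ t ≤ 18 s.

62.5 cm

Displacement is the signed area under the v-t curve.
0–2 s: ½(-4 + 1)(2) = -3 cm
2–7 s: ½(1 + 5)(5) = 15 cm
7–13 s: ½(5 + 6)(6) = 33 cm
13–18 s: ½(6 + 1)(5) = 17.5 cm
Net displacement = 62.5 cm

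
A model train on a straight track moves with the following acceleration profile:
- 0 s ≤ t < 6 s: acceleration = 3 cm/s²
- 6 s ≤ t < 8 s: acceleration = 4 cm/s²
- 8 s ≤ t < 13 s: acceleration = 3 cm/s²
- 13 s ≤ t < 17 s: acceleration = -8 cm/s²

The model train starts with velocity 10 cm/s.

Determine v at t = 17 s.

Δv equals the area under the a-t graph; then v = v₀ + Δv.
0–6 s: 3 × 6 = 18 cm/s
6–8 s: 4 × 2 = 8 cm/s
8–13 s: 3 × 5 = 15 cm/s
13–17 s: -8 × 4 = -32 cm/s
Δv = 9 cm/s, so v(17) = 10 + (9) = 19 cm/s.

19 cm/s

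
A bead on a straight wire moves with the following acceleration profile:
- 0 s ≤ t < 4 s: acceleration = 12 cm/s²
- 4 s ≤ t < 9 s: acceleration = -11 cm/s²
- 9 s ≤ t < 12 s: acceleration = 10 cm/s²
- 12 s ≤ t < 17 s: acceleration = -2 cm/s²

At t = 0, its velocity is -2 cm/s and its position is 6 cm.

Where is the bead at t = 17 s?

284.5 cm

On each constant-a segment, Δv = aΔt and Δx = v₀Δt + ½aΔt²; chain segment to segment.
0–4 s: v starts -2 cm/s; Δx = -2·4 + ½·12·4² = 88 cm; v ends 46 cm/s.
4–9 s: v starts 46 cm/s; Δx = 46·5 + ½·-11·5² = 92.5 cm; v ends -9 cm/s.
9–12 s: v starts -9 cm/s; Δx = -9·3 + ½·10·3² = 18 cm; v ends 21 cm/s.
12–17 s: v starts 21 cm/s; Δx = 21·5 + ½·-2·5² = 80 cm; v ends 11 cm/s.
x(17) = 6 + Σ Δx = 284.5 cm.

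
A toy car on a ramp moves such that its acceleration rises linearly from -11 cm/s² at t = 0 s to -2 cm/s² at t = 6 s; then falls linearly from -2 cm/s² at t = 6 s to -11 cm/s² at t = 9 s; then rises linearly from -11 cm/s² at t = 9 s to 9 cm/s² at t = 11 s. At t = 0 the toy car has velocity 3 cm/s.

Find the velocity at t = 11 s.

-57.5 cm/s

Δv equals the area under the a-t graph; then v = v₀ + Δv.
0–6 s: ½(-11 + -2)(6) = -39 cm/s
6–9 s: ½(-2 + -11)(3) = -19.5 cm/s
9–11 s: ½(-11 + 9)(2) = -2 cm/s
Δv = -60.5 cm/s, so v(11) = 3 + (-60.5) = -57.5 cm/s.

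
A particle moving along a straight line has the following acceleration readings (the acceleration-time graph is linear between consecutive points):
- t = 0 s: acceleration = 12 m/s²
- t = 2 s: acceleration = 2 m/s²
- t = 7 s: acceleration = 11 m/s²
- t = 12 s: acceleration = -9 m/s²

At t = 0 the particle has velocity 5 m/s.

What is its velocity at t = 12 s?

Δv equals the area under the a-t graph; then v = v₀ + Δv.
0–2 s: ½(12 + 2)(2) = 14 m/s
2–7 s: ½(2 + 11)(5) = 32.5 m/s
7–12 s: ½(11 + -9)(5) = 5 m/s
Δv = 51.5 m/s, so v(12) = 5 + (51.5) = 56.5 m/s.

56.5 m/s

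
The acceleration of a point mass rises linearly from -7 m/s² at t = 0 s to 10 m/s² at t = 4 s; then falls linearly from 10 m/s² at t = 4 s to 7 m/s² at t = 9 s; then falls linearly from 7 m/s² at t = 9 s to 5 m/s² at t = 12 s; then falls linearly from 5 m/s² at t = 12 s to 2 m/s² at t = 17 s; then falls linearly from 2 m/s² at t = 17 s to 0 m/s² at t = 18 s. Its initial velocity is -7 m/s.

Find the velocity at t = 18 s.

Δv equals the area under the a-t graph; then v = v₀ + Δv.
0–4 s: ½(-7 + 10)(4) = 6 m/s
4–9 s: ½(10 + 7)(5) = 42.5 m/s
9–12 s: ½(7 + 5)(3) = 18 m/s
12–17 s: ½(5 + 2)(5) = 17.5 m/s
17–18 s: ½(2 + 0)(1) = 1 m/s
Δv = 85 m/s, so v(18) = -7 + (85) = 78 m/s.

78 m/s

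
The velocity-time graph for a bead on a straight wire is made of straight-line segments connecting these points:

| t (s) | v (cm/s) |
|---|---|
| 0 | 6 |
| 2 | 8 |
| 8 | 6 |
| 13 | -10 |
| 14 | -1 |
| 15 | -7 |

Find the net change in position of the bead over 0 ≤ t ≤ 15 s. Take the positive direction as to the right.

36.5 cm

Displacement is the signed area under the v-t curve.
0–2 s: ½(6 + 8)(2) = 14 cm
2–8 s: ½(8 + 6)(6) = 42 cm
8–13 s: ½(6 + -10)(5) = -10 cm
13–14 s: ½(-10 + -1)(1) = -5.5 cm
14–15 s: ½(-1 + -7)(1) = -4 cm
Net displacement = 36.5 cm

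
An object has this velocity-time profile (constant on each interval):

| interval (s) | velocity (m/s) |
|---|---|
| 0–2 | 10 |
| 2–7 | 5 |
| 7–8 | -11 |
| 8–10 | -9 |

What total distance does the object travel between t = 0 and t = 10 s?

74 m

Total distance travelled is ∫|v| dt — sum the magnitudes of each area piece.
0–2 s: |10| × 2 = 20 m
2–7 s: |5| × 5 = 25 m
7–8 s: |-11| × 1 = 11 m
8–10 s: |-9| × 2 = 18 m
Total distance = 74 m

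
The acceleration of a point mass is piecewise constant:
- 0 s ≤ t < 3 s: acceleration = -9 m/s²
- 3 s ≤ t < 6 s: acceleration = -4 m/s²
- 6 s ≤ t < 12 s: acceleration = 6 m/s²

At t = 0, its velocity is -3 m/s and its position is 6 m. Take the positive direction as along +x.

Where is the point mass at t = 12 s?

-295.5 m

On each constant-a segment, Δv = aΔt and Δx = v₀Δt + ½aΔt²; chain segment to segment.
0–3 s: v starts -3 m/s; Δx = -3·3 + ½·-9·3² = -49.5 m; v ends -30 m/s.
3–6 s: v starts -30 m/s; Δx = -30·3 + ½·-4·3² = -108 m; v ends -42 m/s.
6–12 s: v starts -42 m/s; Δx = -42·6 + ½·6·6² = -144 m; v ends -6 m/s.
x(12) = 6 + Σ Δx = -295.5 m.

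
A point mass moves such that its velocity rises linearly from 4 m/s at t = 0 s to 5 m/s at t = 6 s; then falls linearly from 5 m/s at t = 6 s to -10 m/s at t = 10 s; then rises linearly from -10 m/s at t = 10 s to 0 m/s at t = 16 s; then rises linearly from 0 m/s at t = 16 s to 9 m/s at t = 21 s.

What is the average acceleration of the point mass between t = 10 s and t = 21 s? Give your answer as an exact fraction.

19/11 m/s²

Average acceleration = Δv/Δt = (9 − -10)/(21 − 10) = 19/11 m/s².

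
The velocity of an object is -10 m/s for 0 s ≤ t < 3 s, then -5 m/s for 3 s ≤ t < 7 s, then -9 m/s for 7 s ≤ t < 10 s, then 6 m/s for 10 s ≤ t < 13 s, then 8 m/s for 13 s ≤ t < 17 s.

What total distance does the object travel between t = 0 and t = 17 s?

127 m

Distance (not displacement) is the total path length: add the absolute areas under v-t.
0–3 s: |-10| × 3 = 30 m
3–7 s: |-5| × 4 = 20 m
7–10 s: |-9| × 3 = 27 m
10–13 s: |6| × 3 = 18 m
13–17 s: |8| × 4 = 32 m
Total distance = 127 m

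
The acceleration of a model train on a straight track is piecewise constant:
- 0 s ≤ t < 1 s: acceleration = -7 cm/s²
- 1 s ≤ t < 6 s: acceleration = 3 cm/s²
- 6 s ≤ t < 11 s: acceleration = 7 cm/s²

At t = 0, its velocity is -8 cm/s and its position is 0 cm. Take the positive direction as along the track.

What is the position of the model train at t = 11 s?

On each constant-a segment, Δv = aΔt and Δx = v₀Δt + ½aΔt²; chain segment to segment.
0–1 s: v starts -8 cm/s; Δx = -8·1 + ½·-7·1² = -11.5 cm; v ends -15 cm/s.
1–6 s: v starts -15 cm/s; Δx = -15·5 + ½·3·5² = -37.5 cm; v ends 0 cm/s.
6–11 s: v starts 0 cm/s; Δx = 0·5 + ½·7·5² = 87.5 cm; v ends 35 cm/s.
x(11) = 0 + Σ Δx = 38.5 cm.

38.5 cm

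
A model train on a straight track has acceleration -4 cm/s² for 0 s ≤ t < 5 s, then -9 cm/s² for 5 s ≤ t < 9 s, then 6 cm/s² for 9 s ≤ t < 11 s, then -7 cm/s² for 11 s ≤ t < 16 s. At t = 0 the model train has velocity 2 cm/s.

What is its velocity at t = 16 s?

Δv equals the area under the a-t graph; then v = v₀ + Δv.
0–5 s: -4 × 5 = -20 cm/s
5–9 s: -9 × 4 = -36 cm/s
9–11 s: 6 × 2 = 12 cm/s
11–16 s: -7 × 5 = -35 cm/s
Δv = -79 cm/s, so v(16) = 2 + (-79) = -77 cm/s.

-77 cm/s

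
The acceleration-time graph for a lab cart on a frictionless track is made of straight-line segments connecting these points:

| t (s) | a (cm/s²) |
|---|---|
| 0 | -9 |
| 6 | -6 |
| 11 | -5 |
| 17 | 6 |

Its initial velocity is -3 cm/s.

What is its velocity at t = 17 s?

-72.5 cm/s

Δv equals the area under the a-t graph; then v = v₀ + Δv.
0–6 s: ½(-9 + -6)(6) = -45 cm/s
6–11 s: ½(-6 + -5)(5) = -27.5 cm/s
11–17 s: ½(-5 + 6)(6) = 3 cm/s
Δv = -69.5 cm/s, so v(17) = -3 + (-69.5) = -72.5 cm/s.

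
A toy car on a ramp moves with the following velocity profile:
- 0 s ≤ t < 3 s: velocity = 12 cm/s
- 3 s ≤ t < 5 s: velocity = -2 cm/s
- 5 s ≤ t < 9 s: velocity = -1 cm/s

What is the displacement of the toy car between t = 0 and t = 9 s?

Net displacement equals the area under the velocity-time graph (areas below the axis count negative).
0–3 s: 12 × 3 = 36 cm
3–5 s: -2 × 2 = -4 cm
5–9 s: -1 × 4 = -4 cm
Net displacement = 28 cm

28 cm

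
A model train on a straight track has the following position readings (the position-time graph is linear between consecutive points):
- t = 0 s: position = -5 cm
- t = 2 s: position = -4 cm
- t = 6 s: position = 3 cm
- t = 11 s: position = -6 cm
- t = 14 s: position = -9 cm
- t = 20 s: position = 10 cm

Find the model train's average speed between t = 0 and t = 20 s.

Average speed = (total path length)/(elapsed time); on a piecewise-linear x-t graph the path length is Σ|Δx|.
0–2 s: |Δx| = |-4 − -5| = 1 cm
2–6 s: |Δx| = |3 − -4| = 7 cm
6–11 s: |Δx| = |-6 − 3| = 9 cm
11–14 s: |Δx| = |-9 − -6| = 3 cm
14–20 s: |Δx| = |10 − -9| = 19 cm
Total path = 39 cm; average speed = 39/20 = 1.95 cm/s.

1.95 cm/s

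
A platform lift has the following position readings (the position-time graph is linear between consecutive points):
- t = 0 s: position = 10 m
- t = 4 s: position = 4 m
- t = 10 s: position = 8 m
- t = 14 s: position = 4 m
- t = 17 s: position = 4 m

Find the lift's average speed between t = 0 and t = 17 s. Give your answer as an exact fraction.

Average speed = (total path length)/(elapsed time); on a piecewise-linear x-t graph the path length is Σ|Δx|.
0–4 s: |Δx| = |4 − 10| = 6 m
4–10 s: |Δx| = |8 − 4| = 4 m
10–14 s: |Δx| = |4 − 8| = 4 m
14–17 s: |Δx| = |4 − 4| = 0 m
Total path = 14 m; average speed = 14/17 = 14/17 m/s.

14/17 m/s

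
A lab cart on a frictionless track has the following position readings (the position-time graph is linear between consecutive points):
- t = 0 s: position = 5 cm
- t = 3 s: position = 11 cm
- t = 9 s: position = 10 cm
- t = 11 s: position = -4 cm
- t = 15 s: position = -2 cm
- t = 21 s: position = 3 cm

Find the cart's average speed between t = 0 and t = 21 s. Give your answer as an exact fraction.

4/3 cm/s

Average speed = (total path length)/(elapsed time); on a piecewise-linear x-t graph the path length is Σ|Δx|.
0–3 s: |Δx| = |11 − 5| = 6 cm
3–9 s: |Δx| = |10 − 11| = 1 cm
9–11 s: |Δx| = |-4 − 10| = 14 cm
11–15 s: |Δx| = |-2 − -4| = 2 cm
15–21 s: |Δx| = |3 − -2| = 5 cm
Total path = 28 cm; average speed = 28/21 = 4/3 cm/s.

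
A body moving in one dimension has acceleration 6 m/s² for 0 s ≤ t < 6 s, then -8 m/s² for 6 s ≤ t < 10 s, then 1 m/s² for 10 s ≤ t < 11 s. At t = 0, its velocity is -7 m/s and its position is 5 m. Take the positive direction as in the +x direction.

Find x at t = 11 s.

On each constant-a segment, Δv = aΔt and Δx = v₀Δt + ½aΔt²; chain segment to segment.
0–6 s: v starts -7 m/s; Δx = -7·6 + ½·6·6² = 66 m; v ends 29 m/s.
6–10 s: v starts 29 m/s; Δx = 29·4 + ½·-8·4² = 52 m; v ends -3 m/s.
10–11 s: v starts -3 m/s; Δx = -3·1 + ½·1·1² = -2.5 m; v ends -2 m/s.
x(11) = 5 + Σ Δx = 120.5 m.

120.5 m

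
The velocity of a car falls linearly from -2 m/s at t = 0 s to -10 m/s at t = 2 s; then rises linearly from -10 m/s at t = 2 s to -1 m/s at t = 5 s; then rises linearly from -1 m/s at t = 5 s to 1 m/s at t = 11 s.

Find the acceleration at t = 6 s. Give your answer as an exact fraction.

Acceleration is the slope of the v-t graph on 5–11 s: (1 − -1)/(11 − 5) = 1/3 m/s².

1/3 m/s²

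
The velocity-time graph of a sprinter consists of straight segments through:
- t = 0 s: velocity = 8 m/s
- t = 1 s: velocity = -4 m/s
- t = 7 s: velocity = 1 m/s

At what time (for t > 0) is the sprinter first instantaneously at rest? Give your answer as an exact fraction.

t = 2/3 s

v changes sign on 0–1 s (from 8 to -4); the graph is linear there, so v = 0 at t = 0 + (-8)·(1 − 0)/(-4 − 8) = 2/3 s.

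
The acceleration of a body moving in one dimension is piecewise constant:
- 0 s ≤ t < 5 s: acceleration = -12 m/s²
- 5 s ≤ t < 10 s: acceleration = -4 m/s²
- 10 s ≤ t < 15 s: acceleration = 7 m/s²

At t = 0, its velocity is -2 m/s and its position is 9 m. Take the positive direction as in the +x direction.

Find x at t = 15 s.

On each constant-a segment, Δv = aΔt and Δx = v₀Δt + ½aΔt²; chain segment to segment.
0–5 s: v starts -2 m/s; Δx = -2·5 + ½·-12·5² = -160 m; v ends -62 m/s.
5–10 s: v starts -62 m/s; Δx = -62·5 + ½·-4·5² = -360 m; v ends -82 m/s.
10–15 s: v starts -82 m/s; Δx = -82·5 + ½·7·5² = -322.5 m; v ends -47 m/s.
x(15) = 9 + Σ Δx = -833.5 m.

-833.5 m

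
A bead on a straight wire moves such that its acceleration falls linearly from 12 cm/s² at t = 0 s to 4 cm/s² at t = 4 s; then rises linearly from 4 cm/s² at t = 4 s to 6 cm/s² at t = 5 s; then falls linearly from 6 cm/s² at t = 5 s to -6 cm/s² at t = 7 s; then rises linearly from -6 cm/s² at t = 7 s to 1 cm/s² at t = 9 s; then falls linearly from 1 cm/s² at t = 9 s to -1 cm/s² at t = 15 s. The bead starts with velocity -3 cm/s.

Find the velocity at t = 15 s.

Δv equals the area under the a-t graph; then v = v₀ + Δv.
0–4 s: ½(12 + 4)(4) = 32 cm/s
4–5 s: ½(4 + 6)(1) = 5 cm/s
5–7 s: ½(6 + -6)(2) = 0 cm/s
7–9 s: ½(-6 + 1)(2) = -5 cm/s
9–15 s: ½(1 + -1)(6) = 0 cm/s
Δv = 32 cm/s, so v(15) = -3 + (32) = 29 cm/s.

29 cm/s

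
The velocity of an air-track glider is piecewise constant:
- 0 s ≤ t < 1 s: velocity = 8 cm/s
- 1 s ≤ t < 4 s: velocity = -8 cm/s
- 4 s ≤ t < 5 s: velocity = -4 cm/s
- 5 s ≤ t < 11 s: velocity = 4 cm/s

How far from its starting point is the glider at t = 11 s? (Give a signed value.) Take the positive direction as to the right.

Net displacement equals the area under the velocity-time graph (areas below the axis count negative).
0–1 s: 8 × 1 = 8 cm
1–4 s: -8 × 3 = -24 cm
4–5 s: -4 × 1 = -4 cm
5–11 s: 4 × 6 = 24 cm
Net displacement = 4 cm

4 cm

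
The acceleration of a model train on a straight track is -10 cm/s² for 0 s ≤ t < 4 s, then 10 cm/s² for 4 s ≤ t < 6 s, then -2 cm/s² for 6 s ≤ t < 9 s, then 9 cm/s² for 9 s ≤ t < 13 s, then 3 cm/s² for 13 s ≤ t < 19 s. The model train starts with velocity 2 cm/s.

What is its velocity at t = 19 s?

30 cm/s

Δv equals the area under the a-t graph; then v = v₀ + Δv.
0–4 s: -10 × 4 = -40 cm/s
4–6 s: 10 × 2 = 20 cm/s
6–9 s: -2 × 3 = -6 cm/s
9–13 s: 9 × 4 = 36 cm/s
13–19 s: 3 × 6 = 18 cm/s
Δv = 28 cm/s, so v(19) = 2 + (28) = 30 cm/s.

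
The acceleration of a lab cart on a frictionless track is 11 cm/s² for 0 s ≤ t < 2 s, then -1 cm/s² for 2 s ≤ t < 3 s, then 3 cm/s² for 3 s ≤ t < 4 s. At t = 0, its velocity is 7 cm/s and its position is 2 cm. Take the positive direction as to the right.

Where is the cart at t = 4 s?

96 cm

On each constant-a segment, Δv = aΔt and Δx = v₀Δt + ½aΔt²; chain segment to segment.
0–2 s: v starts 7 cm/s; Δx = 7·2 + ½·11·2² = 36 cm; v ends 29 cm/s.
2–3 s: v starts 29 cm/s; Δx = 29·1 + ½·-1·1² = 28.5 cm; v ends 28 cm/s.
3–4 s: v starts 28 cm/s; Δx = 28·1 + ½·3·1² = 29.5 cm; v ends 31 cm/s.
x(4) = 2 + Σ Δx = 96 cm.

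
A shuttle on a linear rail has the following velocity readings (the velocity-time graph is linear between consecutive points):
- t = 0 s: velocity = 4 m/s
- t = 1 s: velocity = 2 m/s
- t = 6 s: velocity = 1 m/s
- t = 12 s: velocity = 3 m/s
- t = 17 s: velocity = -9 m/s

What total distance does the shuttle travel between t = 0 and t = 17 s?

Distance (not displacement) is the total path length: add the absolute areas under v-t.
0–1 s: |½(4 + 2)(1)| = 3 m
1–6 s: |½(2 + 1)(5)| = 7.5 m
6–12 s: |½(1 + 3)(6)| = 12 m
12–17 s: v = 0 at t = 13.25 s; triangle areas 1.875 + 16.875 = 18.75 m
Total distance = 41.25 m

41.25 m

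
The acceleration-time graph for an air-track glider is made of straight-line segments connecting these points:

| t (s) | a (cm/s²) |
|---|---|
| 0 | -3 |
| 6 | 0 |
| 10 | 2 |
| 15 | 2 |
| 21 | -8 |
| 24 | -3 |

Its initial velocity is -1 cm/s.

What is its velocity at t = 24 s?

-30.5 cm/s

Δv equals the area under the a-t graph; then v = v₀ + Δv.
0–6 s: ½(-3 + 0)(6) = -9 cm/s
6–10 s: ½(0 + 2)(4) = 4 cm/s
10–15 s: 2 × 5 = 10 cm/s
15–21 s: ½(2 + -8)(6) = -18 cm/s
21–24 s: ½(-8 + -3)(3) = -16.5 cm/s
Δv = -29.5 cm/s, so v(24) = -1 + (-29.5) = -30.5 cm/s.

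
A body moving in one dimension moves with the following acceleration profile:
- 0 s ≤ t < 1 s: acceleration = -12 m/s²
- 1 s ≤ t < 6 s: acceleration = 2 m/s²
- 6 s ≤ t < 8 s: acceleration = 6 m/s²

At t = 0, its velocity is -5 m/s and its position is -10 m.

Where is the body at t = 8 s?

-83 m

On each constant-a segment, Δv = aΔt and Δx = v₀Δt + ½aΔt²; chain segment to segment.
0–1 s: v starts -5 m/s; Δx = -5·1 + ½·-12·1² = -11 m; v ends -17 m/s.
1–6 s: v starts -17 m/s; Δx = -17·5 + ½·2·5² = -60 m; v ends -7 m/s.
6–8 s: v starts -7 m/s; Δx = -7·2 + ½·6·2² = -2 m; v ends 5 m/s.
x(8) = -10 + Σ Δx = -83 m.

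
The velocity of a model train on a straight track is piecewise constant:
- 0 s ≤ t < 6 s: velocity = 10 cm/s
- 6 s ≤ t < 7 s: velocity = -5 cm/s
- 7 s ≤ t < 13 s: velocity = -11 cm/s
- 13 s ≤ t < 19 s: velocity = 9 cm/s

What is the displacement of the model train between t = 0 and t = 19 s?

43 cm

Displacement is the signed area under the v-t curve.
0–6 s: 10 × 6 = 60 cm
6–7 s: -5 × 1 = -5 cm
7–13 s: -11 × 6 = -66 cm
13–19 s: 9 × 6 = 54 cm
Net displacement = 43 cm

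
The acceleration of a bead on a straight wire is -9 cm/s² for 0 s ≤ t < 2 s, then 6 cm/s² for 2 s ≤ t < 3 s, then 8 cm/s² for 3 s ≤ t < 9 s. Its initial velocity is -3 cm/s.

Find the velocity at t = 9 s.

33 cm/s

Δv equals the area under the a-t graph; then v = v₀ + Δv.
0–2 s: -9 × 2 = -18 cm/s
2–3 s: 6 × 1 = 6 cm/s
3–9 s: 8 × 6 = 48 cm/s
Δv = 36 cm/s, so v(9) = -3 + (36) = 33 cm/s.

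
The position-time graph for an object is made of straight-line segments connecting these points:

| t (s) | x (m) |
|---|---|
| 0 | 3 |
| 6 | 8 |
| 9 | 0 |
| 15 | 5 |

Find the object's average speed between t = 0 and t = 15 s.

1.2 m/s

Average speed = (total path length)/(elapsed time); on a piecewise-linear x-t graph the path length is Σ|Δx|.
0–6 s: |Δx| = |8 − 3| = 5 m
6–9 s: |Δx| = |0 − 8| = 8 m
9–15 s: |Δx| = |5 − 0| = 5 m
Total path = 18 m; average speed = 18/15 = 1.2 m/s.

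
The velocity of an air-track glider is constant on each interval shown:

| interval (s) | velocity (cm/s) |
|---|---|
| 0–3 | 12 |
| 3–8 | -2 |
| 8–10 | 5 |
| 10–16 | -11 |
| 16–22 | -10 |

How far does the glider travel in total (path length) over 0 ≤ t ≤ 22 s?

182 cm

Total distance travelled is ∫|v| dt — sum the magnitudes of each area piece.
0–3 s: |12| × 3 = 36 cm
3–8 s: |-2| × 5 = 10 cm
8–10 s: |5| × 2 = 10 cm
10–16 s: |-11| × 6 = 66 cm
16–22 s: |-10| × 6 = 60 cm
Total distance = 182 cm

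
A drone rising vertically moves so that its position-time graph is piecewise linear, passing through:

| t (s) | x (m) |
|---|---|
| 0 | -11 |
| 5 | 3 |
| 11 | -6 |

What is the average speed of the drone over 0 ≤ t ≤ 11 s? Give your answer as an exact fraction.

23/11 m/s

Average speed = (total path length)/(elapsed time); on a piecewise-linear x-t graph the path length is Σ|Δx|.
0–5 s: |Δx| = |3 − -11| = 14 m
5–11 s: |Δx| = |-6 − 3| = 9 m
Total path = 23 m; average speed = 23/11 = 23/11 m/s.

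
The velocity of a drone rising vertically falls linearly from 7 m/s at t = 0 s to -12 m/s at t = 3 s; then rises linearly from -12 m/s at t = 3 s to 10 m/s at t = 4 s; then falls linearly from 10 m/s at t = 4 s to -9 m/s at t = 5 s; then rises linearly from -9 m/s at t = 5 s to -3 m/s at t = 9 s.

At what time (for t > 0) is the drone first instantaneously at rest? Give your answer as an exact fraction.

t = 21/19 s

v changes sign on 0–3 s (from 7 to -12); the graph is linear there, so v = 0 at t = 0 + (-7)·(3 − 0)/(-12 − 7) = 21/19 s.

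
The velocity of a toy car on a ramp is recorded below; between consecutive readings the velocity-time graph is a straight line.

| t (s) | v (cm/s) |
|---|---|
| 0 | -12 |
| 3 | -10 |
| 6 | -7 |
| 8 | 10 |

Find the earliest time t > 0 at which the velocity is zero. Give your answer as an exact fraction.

v changes sign on 6–8 s (from -7 to 10); the graph is linear there, so v = 0 at t = 6 + (7)·(8 − 6)/(10 − -7) = 116/17 s.

t = 116/17 s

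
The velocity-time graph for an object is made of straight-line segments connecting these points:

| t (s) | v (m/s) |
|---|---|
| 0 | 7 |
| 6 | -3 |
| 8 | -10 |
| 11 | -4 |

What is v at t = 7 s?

On 6–8 s the graph is linear from -3 to -10 m/s: v(7) = -3 + (-10 − -3)·(7 − 6)/(8 − 6) = -6.5 m/s.

-6.5 m/s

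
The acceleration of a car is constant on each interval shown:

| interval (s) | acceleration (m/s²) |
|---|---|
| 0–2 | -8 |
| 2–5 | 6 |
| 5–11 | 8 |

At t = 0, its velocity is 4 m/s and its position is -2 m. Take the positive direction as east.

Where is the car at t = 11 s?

On each constant-a segment, Δv = aΔt and Δx = v₀Δt + ½aΔt²; chain segment to segment.
0–2 s: v starts 4 m/s; Δx = 4·2 + ½·-8·2² = -8 m; v ends -12 m/s.
2–5 s: v starts -12 m/s; Δx = -12·3 + ½·6·3² = -9 m; v ends 6 m/s.
5–11 s: v starts 6 m/s; Δx = 6·6 + ½·8·6² = 180 m; v ends 54 m/s.
x(11) = -2 + Σ Δx = 161 m.

161 m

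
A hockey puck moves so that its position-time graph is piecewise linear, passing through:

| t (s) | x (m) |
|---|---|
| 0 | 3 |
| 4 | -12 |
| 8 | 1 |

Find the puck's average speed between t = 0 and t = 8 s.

3.5 m/s

Average speed = (total path length)/(elapsed time); on a piecewise-linear x-t graph the path length is Σ|Δx|.
0–4 s: |Δx| = |-12 − 3| = 15 m
4–8 s: |Δx| = |1 − -12| = 13 m
Total path = 28 m; average speed = 28/8 = 3.5 m/s.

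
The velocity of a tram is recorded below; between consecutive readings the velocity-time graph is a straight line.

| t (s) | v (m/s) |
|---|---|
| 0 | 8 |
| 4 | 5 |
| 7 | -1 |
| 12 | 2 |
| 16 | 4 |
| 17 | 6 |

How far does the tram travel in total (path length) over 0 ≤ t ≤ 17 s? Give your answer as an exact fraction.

Distance (not displacement) is the total path length: add the absolute areas under v-t.
0–4 s: |½(8 + 5)(4)| = 26 m
4–7 s: v = 0 at t = 6.5 s; triangle areas 6.25 + 0.25 = 6.5 m
7–12 s: v = 0 at t = 26/3 s; triangle areas 5/6 + 10/3 = 25/6 m
12–16 s: |½(2 + 4)(4)| = 12 m
16–17 s: |½(4 + 6)(1)| = 5 m
Total distance = 161/3 m

161/3 m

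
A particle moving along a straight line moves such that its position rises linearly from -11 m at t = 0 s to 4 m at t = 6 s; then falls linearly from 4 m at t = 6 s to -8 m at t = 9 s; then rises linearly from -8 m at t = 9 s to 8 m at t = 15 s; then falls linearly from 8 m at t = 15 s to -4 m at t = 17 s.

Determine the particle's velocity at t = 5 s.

Velocity is the slope of the x-t graph on 0–6 s: (4 − -11)/(6 − 0) = 2.5 m/s.

2.5 m/s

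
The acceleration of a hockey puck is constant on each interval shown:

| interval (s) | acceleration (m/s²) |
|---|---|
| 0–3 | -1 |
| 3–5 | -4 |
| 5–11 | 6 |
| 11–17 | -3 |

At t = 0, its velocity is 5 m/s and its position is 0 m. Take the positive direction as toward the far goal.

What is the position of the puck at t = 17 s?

204.5 m

On each constant-a segment, Δv = aΔt and Δx = v₀Δt + ½aΔt²; chain segment to segment.
0–3 s: v starts 5 m/s; Δx = 5·3 + ½·-1·3² = 10.5 m; v ends 2 m/s.
3–5 s: v starts 2 m/s; Δx = 2·2 + ½·-4·2² = -4 m; v ends -6 m/s.
5–11 s: v starts -6 m/s; Δx = -6·6 + ½·6·6² = 72 m; v ends 30 m/s.
11–17 s: v starts 30 m/s; Δx = 30·6 + ½·-3·6² = 126 m; v ends 12 m/s.
x(17) = 0 + Σ Δx = 204.5 m.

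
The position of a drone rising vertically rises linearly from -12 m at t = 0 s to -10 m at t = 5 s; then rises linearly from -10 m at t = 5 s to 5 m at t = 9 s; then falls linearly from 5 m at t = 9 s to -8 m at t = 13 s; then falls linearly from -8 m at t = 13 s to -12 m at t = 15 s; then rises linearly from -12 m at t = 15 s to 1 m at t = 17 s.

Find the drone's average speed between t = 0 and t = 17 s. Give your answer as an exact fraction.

Average speed = (total path length)/(elapsed time); on a piecewise-linear x-t graph the path length is Σ|Δx|.
0–5 s: |Δx| = |-10 − -12| = 2 m
5–9 s: |Δx| = |5 − -10| = 15 m
9–13 s: |Δx| = |-8 − 5| = 13 m
13–15 s: |Δx| = |-12 − -8| = 4 m
15–17 s: |Δx| = |1 − -12| = 13 m
Total path = 47 m; average speed = 47/17 = 47/17 m/s.

47/17 m/s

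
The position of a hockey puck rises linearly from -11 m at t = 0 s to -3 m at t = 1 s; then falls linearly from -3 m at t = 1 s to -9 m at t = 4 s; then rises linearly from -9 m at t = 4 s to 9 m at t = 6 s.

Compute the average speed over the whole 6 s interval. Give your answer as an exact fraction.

16/3 m/s

Average speed = (total path length)/(elapsed time); on a piecewise-linear x-t graph the path length is Σ|Δx|.
0–1 s: |Δx| = |-3 − -11| = 8 m
1–4 s: |Δx| = |-9 − -3| = 6 m
4–6 s: |Δx| = |9 − -9| = 18 m
Total path = 32 m; average speed = 32/6 = 16/3 m/s.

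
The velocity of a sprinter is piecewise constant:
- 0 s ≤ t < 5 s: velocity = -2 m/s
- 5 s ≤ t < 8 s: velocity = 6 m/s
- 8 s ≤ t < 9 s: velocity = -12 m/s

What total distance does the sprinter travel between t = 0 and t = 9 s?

Distance (not displacement) is the total path length: add the absolute areas under v-t.
0–5 s: |-2| × 5 = 10 m
5–8 s: |6| × 3 = 18 m
8–9 s: |-12| × 1 = 12 m
Total distance = 40 m

40 m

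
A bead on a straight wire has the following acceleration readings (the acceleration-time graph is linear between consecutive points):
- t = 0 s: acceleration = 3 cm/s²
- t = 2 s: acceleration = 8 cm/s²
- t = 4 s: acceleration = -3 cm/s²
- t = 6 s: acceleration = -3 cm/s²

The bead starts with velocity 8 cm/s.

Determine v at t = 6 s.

18 cm/s

Δv equals the area under the a-t graph; then v = v₀ + Δv.
0–2 s: ½(3 + 8)(2) = 11 cm/s
2–4 s: ½(8 + -3)(2) = 5 cm/s
4–6 s: -3 × 2 = -6 cm/s
Δv = 10 cm/s, so v(6) = 8 + (10) = 18 cm/s.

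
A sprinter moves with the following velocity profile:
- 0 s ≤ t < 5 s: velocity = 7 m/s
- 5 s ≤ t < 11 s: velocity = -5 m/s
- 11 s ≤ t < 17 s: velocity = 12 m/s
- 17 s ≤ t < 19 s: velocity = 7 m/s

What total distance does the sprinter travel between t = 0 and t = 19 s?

Total distance travelled is ∫|v| dt — sum the magnitudes of each area piece.
0–5 s: |7| × 5 = 35 m
5–11 s: |-5| × 6 = 30 m
11–17 s: |12| × 6 = 72 m
17–19 s: |7| × 2 = 14 m
Total distance = 151 m

151 m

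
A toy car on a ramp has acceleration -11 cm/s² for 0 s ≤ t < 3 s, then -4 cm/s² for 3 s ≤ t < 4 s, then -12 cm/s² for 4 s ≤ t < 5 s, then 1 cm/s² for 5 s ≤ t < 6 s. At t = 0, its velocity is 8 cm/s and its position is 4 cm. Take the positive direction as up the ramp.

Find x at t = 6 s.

-124 cm

On each constant-a segment, Δv = aΔt and Δx = v₀Δt + ½aΔt²; chain segment to segment.
0–3 s: v starts 8 cm/s; Δx = 8·3 + ½·-11·3² = -25.5 cm; v ends -25 cm/s.
3–4 s: v starts -25 cm/s; Δx = -25·1 + ½·-4·1² = -27 cm; v ends -29 cm/s.
4–5 s: v starts -29 cm/s; Δx = -29·1 + ½·-12·1² = -35 cm; v ends -41 cm/s.
5–6 s: v starts -41 cm/s; Δx = -41·1 + ½·1·1² = -40.5 cm; v ends -40 cm/s.
x(6) = 4 + Σ Δx = -124 cm.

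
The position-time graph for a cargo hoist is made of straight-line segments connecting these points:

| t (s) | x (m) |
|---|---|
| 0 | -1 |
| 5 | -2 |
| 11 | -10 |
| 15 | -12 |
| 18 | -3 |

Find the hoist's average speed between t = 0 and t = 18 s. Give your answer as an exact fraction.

10/9 m/s

Average speed = (total path length)/(elapsed time); on a piecewise-linear x-t graph the path length is Σ|Δx|.
0–5 s: |Δx| = |-2 − -1| = 1 m
5–11 s: |Δx| = |-10 − -2| = 8 m
11–15 s: |Δx| = |-12 − -10| = 2 m
15–18 s: |Δx| = |-3 − -12| = 9 m
Total path = 20 m; average speed = 20/18 = 10/9 m/s.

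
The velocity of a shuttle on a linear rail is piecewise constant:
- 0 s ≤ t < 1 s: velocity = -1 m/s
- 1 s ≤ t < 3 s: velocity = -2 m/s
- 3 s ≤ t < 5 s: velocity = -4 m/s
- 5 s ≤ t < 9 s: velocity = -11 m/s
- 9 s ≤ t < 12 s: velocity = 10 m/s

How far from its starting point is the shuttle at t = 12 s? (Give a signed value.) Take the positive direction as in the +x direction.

Net displacement equals the area under the velocity-time graph (areas below the axis count negative).
0–1 s: -1 × 1 = -1 m
1–3 s: -2 × 2 = -4 m
3–5 s: -4 × 2 = -8 m
5–9 s: -11 × 4 = -44 m
9–12 s: 10 × 3 = 30 m
Net displacement = -27 m

-27 m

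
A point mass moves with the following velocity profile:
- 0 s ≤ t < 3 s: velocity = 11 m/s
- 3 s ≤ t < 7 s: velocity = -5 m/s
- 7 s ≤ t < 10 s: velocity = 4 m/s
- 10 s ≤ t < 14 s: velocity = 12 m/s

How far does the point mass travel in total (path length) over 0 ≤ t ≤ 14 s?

Distance (not displacement) is the total path length: add the absolute areas under v-t.
0–3 s: |11| × 3 = 33 m
3–7 s: |-5| × 4 = 20 m
7–10 s: |4| × 3 = 12 m
10–14 s: |12| × 4 = 48 m
Total distance = 113 m

113 m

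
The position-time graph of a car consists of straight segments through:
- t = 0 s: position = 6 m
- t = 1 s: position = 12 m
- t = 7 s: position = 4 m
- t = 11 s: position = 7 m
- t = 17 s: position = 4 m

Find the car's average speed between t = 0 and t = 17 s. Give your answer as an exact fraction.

20/17 m/s

Average speed = (total path length)/(elapsed time); on a piecewise-linear x-t graph the path length is Σ|Δx|.
0–1 s: |Δx| = |12 − 6| = 6 m
1–7 s: |Δx| = |4 − 12| = 8 m
7–11 s: |Δx| = |7 − 4| = 3 m
11–17 s: |Δx| = |4 − 7| = 3 m
Total path = 20 m; average speed = 20/17 = 20/17 m/s.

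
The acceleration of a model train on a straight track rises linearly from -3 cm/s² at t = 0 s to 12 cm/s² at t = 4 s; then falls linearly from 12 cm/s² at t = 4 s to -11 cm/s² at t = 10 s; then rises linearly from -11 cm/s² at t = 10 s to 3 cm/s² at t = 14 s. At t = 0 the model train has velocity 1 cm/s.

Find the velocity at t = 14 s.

6 cm/s

Δv equals the area under the a-t graph; then v = v₀ + Δv.
0–4 s: ½(-3 + 12)(4) = 18 cm/s
4–10 s: ½(12 + -11)(6) = 3 cm/s
10–14 s: ½(-11 + 3)(4) = -16 cm/s
Δv = 5 cm/s, so v(14) = 1 + (5) = 6 cm/s.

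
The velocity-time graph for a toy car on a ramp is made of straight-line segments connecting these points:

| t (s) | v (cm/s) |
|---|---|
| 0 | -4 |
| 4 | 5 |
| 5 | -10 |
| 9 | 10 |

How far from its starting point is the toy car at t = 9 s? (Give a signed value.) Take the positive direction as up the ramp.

Net displacement equals the area under the velocity-time graph (areas below the axis count negative).
0–4 s: ½(-4 + 5)(4) = 2 cm
4–5 s: ½(5 + -10)(1) = -2.5 cm
5–9 s: ½(-10 + 10)(4) = 0 cm
Net displacement = -0.5 cm

-0.5 cm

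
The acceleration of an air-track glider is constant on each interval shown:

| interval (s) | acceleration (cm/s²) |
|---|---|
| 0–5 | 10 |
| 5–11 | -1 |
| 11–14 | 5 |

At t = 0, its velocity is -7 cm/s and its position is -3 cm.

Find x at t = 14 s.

460.5 cm

On each constant-a segment, Δv = aΔt and Δx = v₀Δt + ½aΔt²; chain segment to segment.
0–5 s: v starts -7 cm/s; Δx = -7·5 + ½·10·5² = 90 cm; v ends 43 cm/s.
5–11 s: v starts 43 cm/s; Δx = 43·6 + ½·-1·6² = 240 cm; v ends 37 cm/s.
11–14 s: v starts 37 cm/s; Δx = 37·3 + ½·5·3² = 133.5 cm; v ends 52 cm/s.
x(14) = -3 + Σ Δx = 460.5 cm.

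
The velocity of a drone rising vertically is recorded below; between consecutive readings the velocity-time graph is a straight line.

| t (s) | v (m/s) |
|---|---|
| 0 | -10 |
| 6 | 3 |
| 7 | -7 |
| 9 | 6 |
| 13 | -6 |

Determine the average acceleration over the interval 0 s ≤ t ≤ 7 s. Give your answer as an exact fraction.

3/7 m/s²

Average acceleration = Δv/Δt = (-7 − -10)/(7 − 0) = 3/7 m/s².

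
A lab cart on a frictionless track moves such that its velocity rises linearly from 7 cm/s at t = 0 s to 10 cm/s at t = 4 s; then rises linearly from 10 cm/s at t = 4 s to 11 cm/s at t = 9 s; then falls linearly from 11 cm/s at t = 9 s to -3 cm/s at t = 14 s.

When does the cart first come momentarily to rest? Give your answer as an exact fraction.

v changes sign on 9–14 s (from 11 to -3); the graph is linear there, so v = 0 at t = 9 + (-11)·(14 − 9)/(-3 − 11) = 181/14 s.

t = 181/14 s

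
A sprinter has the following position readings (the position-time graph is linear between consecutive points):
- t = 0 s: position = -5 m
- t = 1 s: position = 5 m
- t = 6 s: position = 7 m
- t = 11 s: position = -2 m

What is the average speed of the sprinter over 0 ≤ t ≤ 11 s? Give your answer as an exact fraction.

21/11 m/s

Average speed = (total path length)/(elapsed time); on a piecewise-linear x-t graph the path length is Σ|Δx|.
0–1 s: |Δx| = |5 − -5| = 10 m
1–6 s: |Δx| = |7 − 5| = 2 m
6–11 s: |Δx| = |-2 − 7| = 9 m
Total path = 21 m; average speed = 21/11 = 21/11 m/s.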